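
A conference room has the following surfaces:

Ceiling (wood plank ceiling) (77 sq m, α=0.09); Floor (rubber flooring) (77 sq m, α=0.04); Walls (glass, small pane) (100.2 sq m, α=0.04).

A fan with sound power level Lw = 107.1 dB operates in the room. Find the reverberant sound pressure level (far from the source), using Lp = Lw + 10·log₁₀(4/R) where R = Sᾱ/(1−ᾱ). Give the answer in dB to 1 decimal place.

Σ(Sᵢαᵢ) = 77·0.09 + 77·0.04 + 100.2·0.04 = 14.018; total area S = 254.2 sq m.
ᾱ = 14.018/254.2 = 0.0551; R = Sᾱ/(1−ᾱ) = 14.018/(1−0.0551) = 14.835 sq m.
Lp = Lw + 10 log₁₀(4/R) = 107.1 -5.69 = 101.4 dB.

101.4 dB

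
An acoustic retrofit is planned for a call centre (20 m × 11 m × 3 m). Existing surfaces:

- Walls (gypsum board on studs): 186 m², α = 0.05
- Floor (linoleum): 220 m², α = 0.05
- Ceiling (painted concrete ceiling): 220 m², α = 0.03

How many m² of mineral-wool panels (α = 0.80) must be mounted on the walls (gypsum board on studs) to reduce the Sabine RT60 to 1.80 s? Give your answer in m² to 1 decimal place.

42.8

Total absorption A₁ = 186·0.05 + 220·0.05 + 220·0.03
  = 9.300 + 11.000 + 6.600 = 26.900 m² sabins.
Required A₂ = 0.161·660/1.80 = 59.033 sabins.
Absorption to add: 59.033 − 26.900 = 32.133 sabins.
Net gain per m²: Δα = 0.80 − 0.05 = 0.75.
Panel area = 32.133 / 0.75 = 42.8 m².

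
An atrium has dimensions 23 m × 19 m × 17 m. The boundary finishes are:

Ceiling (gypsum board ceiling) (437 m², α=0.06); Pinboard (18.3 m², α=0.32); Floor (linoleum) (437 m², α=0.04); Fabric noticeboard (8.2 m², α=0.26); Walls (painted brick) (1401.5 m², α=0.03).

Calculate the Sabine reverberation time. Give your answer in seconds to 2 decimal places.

12.76 sec

Total absorption A = 437×0.06 + 18.3×0.32 + 437×0.04 + 8.2×0.26 + 1401.5×0.03
  = 26.220 + 5.856 + 17.480 + 2.132 + 42.045 = 93.733 m² sabins.
Room volume: 7429 m³.
RT60 = 0.161 · V / A = 0.161 × 7429 / 93.733 = 12.76 s.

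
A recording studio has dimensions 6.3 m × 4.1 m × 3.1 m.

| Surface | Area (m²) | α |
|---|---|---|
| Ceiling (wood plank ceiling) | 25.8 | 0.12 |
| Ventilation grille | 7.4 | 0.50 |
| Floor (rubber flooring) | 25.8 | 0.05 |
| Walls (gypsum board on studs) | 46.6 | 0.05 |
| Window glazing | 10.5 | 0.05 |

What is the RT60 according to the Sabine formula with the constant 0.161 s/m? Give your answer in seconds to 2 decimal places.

1.18 seconds

Total absorption A = 25.8·0.12 + 7.4·0.50 + 25.8·0.05 + 46.6·0.05 + 10.5·0.05
  = 3.096 + 3.700 + 1.290 + 2.330 + 0.525 = 10.941 m² sabins.
V = 6.3·4.1·3.1 = 80.073 m³.
Sabine: RT60 = 0.161 × 80.073 / 10.941 = 1.18 s.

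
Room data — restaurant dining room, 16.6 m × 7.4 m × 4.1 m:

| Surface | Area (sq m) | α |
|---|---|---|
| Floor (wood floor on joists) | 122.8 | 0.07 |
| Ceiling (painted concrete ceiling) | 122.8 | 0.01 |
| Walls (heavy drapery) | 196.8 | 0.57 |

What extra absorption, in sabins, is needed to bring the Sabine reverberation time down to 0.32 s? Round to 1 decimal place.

Summing Sᵢαᵢ: 8.596 + 1.228 + 112.176 → A₁ = 122.000 sabins.
For T = 0.32 s, need A₂ = 0.161·V/T = 0.161·503.644/0.32 = 253.396 sabins.
Additional absorption ΔA = 253.396 − 122.000 = 131.4 sabins.

131.4 sabins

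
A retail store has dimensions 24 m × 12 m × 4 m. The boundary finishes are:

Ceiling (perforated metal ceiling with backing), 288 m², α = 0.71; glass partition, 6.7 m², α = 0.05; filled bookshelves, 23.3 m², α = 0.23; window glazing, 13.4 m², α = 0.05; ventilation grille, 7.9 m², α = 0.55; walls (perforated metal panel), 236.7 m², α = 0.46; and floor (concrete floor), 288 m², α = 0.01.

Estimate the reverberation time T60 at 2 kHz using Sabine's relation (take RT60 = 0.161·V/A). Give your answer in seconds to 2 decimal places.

0.57 s

Total absorption A = 288·0.71 + 6.7·0.05 + 23.3·0.23 + 13.4·0.05 + 7.9·0.55 + 236.7·0.46 + 288·0.01
  = 204.480 + 0.335 + 5.359 + 0.670 + 4.345 + 108.882 + 2.880 = 326.951 m² sabins.
V = 24·12·4 = 1152 m³.
T = 0.161 V/A = 0.161·1152/326.951 = 0.57 s.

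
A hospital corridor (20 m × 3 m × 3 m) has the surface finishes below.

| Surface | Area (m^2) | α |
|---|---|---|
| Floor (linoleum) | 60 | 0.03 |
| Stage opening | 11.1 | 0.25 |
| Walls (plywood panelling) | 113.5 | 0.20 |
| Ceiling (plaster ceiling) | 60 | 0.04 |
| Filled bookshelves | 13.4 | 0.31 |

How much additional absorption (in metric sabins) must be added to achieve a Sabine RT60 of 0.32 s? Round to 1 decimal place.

56.7 sabins

A₁ = Σ Sᵢαᵢ = 60*0.03 + 11.1*0.25 + 113.5*0.20 + 60*0.04 + 13.4*0.31 = 33.829 sabins.
V = 180 m³. Required absorption A₂ = 0.161 × 180 / 0.32 = 90.562 sabins.
Shortfall: 90.562 − 33.829 = 56.7 sabins.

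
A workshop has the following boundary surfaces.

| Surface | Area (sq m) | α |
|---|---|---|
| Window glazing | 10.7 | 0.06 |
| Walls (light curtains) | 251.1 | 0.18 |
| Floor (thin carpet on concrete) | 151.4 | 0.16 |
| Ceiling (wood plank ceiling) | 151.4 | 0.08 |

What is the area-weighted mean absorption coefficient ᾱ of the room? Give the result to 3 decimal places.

Total surface area S = 564.6 sq m.
Σ(Sᵢαᵢ) = 10.7·0.06 + 251.1·0.18 + 151.4·0.16 + 151.4·0.08 = 82.176.
ᾱ = 82.176 / 564.6 = 0.146.

0.146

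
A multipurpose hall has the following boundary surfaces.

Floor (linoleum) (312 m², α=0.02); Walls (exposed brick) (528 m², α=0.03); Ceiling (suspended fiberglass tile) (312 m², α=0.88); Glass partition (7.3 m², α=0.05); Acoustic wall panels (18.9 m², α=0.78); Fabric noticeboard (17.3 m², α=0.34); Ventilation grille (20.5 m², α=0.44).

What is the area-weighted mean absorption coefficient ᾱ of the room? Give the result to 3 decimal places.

Total surface area S = 1216.0 m².
A = 312·0.02 + 528·0.03 + 312·0.88 + 7.3·0.05 + 18.9·0.78 + 17.3·0.34 + 20.5·0.44 = 326.649 sabins.
ᾱ = A/S = 0.269.

0.269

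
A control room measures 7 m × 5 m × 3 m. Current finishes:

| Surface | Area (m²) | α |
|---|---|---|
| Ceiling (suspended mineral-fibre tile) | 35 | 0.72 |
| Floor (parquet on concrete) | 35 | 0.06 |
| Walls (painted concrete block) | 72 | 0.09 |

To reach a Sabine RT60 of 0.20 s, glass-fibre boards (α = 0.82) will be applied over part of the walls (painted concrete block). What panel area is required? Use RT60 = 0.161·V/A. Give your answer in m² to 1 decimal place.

Equivalent absorption area: A₁ = 35·0.72 + 35·0.06 + 72·0.09 = 33.780 m².
Required A₂ = 0.161·105/0.20 = 84.525 sabins.
Absorption to add: 84.525 − 33.780 = 50.745 sabins.
Each m² of panel replacing the walls (painted concrete block) adds (0.82 − 0.09) = 0.73 sabins.
Panel area = 50.745 / 0.73 = 69.5 m².

69.5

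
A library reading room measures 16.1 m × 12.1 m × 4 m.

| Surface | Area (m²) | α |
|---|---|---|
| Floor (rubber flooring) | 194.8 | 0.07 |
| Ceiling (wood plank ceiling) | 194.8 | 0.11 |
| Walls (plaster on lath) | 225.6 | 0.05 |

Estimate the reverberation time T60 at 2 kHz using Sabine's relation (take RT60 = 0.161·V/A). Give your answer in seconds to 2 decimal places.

2.71 s

Equivalent absorption area: A = 194.8×0.07 + 194.8×0.11 + 225.6×0.05 = 46.344 m².
V = 16.1·12.1·4 = 779.24 m³.
T = 0.161 V/A = 0.161·779.24/46.344 = 2.71 s.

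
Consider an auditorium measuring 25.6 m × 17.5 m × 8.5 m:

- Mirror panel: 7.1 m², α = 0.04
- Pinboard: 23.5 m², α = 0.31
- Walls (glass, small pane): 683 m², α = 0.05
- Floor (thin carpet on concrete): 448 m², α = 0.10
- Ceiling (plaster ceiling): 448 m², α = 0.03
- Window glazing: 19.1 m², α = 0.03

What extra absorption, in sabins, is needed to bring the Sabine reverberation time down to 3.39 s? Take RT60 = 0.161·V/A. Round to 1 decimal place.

Total absorption A₁ = 7.1·0.04 + 23.5·0.31 + 683·0.05 + 448·0.10 + 448·0.03 + 19.1·0.03
  = 0.284 + 7.285 + 34.150 + 44.800 + 13.440 + 0.573 = 100.532 m² sabins.
V = 3808 m³. Required absorption A₂ = 0.161 × 3808 / 3.39 = 180.852 sabins.
Shortfall: 180.852 − 100.532 = 80.3 sabins.

80.3 sabins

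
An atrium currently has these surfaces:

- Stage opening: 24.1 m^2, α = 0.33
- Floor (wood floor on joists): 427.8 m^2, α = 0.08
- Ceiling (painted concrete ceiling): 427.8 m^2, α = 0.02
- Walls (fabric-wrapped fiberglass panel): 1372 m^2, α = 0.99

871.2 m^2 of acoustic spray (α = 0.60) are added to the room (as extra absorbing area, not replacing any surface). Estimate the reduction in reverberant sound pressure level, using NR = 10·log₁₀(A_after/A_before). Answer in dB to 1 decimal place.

1.4 dB

A_before = Σ Sᵢαᵢ = 24.1*0.33 + 427.8*0.08 + 427.8*0.02 + 1372*0.99 = 1409.013 sabins.
Added absorption = 871.2 × 0.60 = 522.720 sabins.
A_after = 1409.013 + 522.720 = 1931.733 sabins.
NR = 10·log₁₀(1931.733/1409.013) = 1.4 dB.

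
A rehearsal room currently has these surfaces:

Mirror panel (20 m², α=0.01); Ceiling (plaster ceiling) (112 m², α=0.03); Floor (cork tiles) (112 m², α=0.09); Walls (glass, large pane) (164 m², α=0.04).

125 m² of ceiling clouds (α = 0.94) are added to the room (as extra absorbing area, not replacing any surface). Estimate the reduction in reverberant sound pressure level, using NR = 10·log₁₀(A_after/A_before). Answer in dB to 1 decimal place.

Total absorption A_before = 20×0.01 + 112×0.03 + 112×0.09 + 164×0.04
  = 0.200 + 3.360 + 10.080 + 6.560 = 20.200 m² sabins.
Added absorption = 125 × 0.94 = 117.500 sabins.
A_after = 20.200 + 117.500 = 137.700 sabins.
NR = 10·log₁₀(137.700/20.200) = 8.3 dB.

8.3 dB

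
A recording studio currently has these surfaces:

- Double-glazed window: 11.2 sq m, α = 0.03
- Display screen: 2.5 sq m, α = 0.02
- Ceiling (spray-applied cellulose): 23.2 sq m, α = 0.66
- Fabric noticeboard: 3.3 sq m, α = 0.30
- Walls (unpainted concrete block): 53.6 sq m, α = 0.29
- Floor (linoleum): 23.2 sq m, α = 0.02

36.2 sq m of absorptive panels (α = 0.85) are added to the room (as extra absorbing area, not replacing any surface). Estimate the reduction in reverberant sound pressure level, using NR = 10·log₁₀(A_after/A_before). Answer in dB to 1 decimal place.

2.9 dB

Summing Sᵢαᵢ: 0.336 + 0.050 + 15.312 + 0.990 + 15.544 + 0.464 → A_before = 32.696 sabins.
Added absorption = 36.2 × 0.85 = 30.770 sabins.
New total A_after = 63.466 sabins.
NR = 10·log₁₀(63.466/32.696) = 2.9 dB.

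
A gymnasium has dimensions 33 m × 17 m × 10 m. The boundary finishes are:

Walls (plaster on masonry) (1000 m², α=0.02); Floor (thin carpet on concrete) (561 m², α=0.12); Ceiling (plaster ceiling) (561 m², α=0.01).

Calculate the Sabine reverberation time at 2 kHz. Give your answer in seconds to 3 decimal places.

Total absorption A = 1000*0.02 + 561*0.12 + 561*0.01
  = 20.000 + 67.320 + 5.610 = 92.930 m² sabins.
V = 33·17·10 = 5610 m³.
RT60 = 0.161 · V / A = 0.161 × 5610 / 92.930 = 9.719 s.

9.719 sec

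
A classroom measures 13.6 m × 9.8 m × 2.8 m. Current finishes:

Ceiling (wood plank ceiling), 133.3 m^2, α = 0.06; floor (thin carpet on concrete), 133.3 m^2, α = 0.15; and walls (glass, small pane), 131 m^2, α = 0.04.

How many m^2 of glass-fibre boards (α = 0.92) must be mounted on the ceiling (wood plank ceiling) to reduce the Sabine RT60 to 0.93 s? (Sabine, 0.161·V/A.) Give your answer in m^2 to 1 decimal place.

Summing Sᵢαᵢ: 7.998 + 19.995 + 5.240 → A₁ = 33.233 sabins.
Required A₂ = 0.161·373.184/0.93 = 64.605 sabins.
ΔA needed = 64.605 − 33.233 = 31.372 sabins.
Net gain per m^2: Δα = 0.92 − 0.06 = 0.86.
Area = ΔA/Δα = 31.372/0.86 = 36.5 m^2.

36.5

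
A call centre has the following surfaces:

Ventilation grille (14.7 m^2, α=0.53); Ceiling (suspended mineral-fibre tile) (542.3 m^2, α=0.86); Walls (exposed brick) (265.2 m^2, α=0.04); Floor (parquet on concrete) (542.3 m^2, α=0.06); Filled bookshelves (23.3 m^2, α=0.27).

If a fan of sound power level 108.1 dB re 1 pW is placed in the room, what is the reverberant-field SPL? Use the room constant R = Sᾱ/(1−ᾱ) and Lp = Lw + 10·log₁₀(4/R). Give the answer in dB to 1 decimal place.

84.9 dB

A = 523.606 sabins; S = 1387.8 m^2.
ᾱ = 523.606/1387.8 = 0.3773; R = Sᾱ/(1−ᾱ) = 523.606/(1−0.3773) = 840.864 m^2.
Lp = Lw + 10 log₁₀(4/R) = 108.1 -23.23 = 84.9 dB.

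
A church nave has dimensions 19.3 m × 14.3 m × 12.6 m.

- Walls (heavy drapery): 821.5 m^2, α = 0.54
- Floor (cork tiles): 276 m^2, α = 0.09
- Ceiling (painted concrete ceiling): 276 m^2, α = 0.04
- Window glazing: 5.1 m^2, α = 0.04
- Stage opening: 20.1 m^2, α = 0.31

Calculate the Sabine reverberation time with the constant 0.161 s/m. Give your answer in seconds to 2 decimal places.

Equivalent absorption area: A = 821.5·0.54 + 276·0.09 + 276·0.04 + 5.1·0.04 + 20.1·0.31 = 485.925 m^2.
Volume V = 19.3 × 14.3 × 12.6 = 3477.474 m³.
RT60 = 0.161 · V / A = 0.161 × 3477.474 / 485.925 = 1.15 s.

1.15 sec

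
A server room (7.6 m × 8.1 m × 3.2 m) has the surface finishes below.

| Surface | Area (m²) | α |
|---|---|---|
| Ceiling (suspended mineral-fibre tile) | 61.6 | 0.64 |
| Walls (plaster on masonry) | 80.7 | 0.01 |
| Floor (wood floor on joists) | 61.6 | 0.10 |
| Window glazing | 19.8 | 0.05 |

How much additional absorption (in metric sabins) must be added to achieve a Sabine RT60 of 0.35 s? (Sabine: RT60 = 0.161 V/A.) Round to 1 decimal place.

A₁ = Σ Sᵢαᵢ = 61.6×0.64 + 80.7×0.01 + 61.6×0.10 + 19.8×0.05 = 47.381 sabins.
V = 196.992 m³. Required absorption A₂ = 0.161 × 196.992 / 0.35 = 90.616 sabins.
Additional absorption ΔA = 90.616 − 47.381 = 43.2 sabins.

43.2 sabins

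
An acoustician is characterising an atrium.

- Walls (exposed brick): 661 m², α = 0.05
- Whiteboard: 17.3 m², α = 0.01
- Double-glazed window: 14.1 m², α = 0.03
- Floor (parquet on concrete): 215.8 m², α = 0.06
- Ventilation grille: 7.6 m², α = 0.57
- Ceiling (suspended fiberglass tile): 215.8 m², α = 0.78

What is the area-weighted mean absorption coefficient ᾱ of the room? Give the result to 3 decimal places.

Total surface area S = 1131.6 m².
Σ(Sᵢαᵢ) = 661·0.05 + 17.3·0.01 + 14.1·0.03 + 215.8·0.06 + 7.6·0.57 + 215.8·0.78 = 219.250.
ᾱ = 219.250 / 1131.6 = 0.194.

0.194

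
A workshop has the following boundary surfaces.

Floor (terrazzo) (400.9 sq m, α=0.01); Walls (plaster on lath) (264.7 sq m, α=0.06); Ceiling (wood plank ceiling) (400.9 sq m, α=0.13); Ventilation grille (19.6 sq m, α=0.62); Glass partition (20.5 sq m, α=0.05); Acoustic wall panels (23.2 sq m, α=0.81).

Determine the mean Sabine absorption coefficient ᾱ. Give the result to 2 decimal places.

0.09

S = Σ Sᵢ = 400.9 + 264.7 + 400.9 + 19.6 + 20.5 + 23.2 = 1129.8 sq m.
A = 400.9×0.01 + 264.7×0.06 + 400.9×0.13 + 19.6×0.62 + 20.5×0.05 + 23.2×0.81 = 103.977 sabins.
ᾱ = A/S = 0.09.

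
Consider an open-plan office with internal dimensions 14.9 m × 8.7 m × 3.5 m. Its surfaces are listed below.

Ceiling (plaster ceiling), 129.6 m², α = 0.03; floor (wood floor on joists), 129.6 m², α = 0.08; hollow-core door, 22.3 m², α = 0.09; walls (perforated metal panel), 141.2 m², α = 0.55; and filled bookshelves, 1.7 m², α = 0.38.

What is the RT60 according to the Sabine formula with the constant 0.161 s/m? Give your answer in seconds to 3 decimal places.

0.772 sec

Total absorption A = 129.6×0.03 + 129.6×0.08 + 22.3×0.09 + 141.2×0.55 + 1.7×0.38
  = 3.888 + 10.368 + 2.007 + 77.660 + 0.646 = 94.569 m² sabins.
V = 14.9·8.7·3.5 = 453.705 m³.
Sabine: RT60 = 0.161 × 453.705 / 94.569 = 0.772 s.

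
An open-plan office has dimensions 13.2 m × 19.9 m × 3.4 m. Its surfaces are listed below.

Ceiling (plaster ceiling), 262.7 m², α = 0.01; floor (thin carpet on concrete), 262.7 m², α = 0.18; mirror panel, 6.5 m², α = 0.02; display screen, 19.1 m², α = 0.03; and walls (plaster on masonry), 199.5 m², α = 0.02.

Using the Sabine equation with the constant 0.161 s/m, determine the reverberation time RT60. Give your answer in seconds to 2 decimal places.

A = Σ Sᵢαᵢ = 262.7×0.01 + 262.7×0.18 + 6.5×0.02 + 19.1×0.03 + 199.5×0.02 = 54.606 sabins.
Volume V = 13.2 × 19.9 × 3.4 = 893.112 m³.
RT60 = 0.161 · V / A = 0.161 × 893.112 / 54.606 = 2.63 s.

2.63 sec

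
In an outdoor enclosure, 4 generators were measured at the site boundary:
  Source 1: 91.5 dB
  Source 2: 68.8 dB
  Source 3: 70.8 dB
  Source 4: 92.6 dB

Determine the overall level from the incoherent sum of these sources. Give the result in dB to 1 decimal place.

95.1 dB

Converting to relative power and adding: 10^(91.5/10) + 10^(68.8/10) + 10^(70.8/10) + 10^(92.6/10) = 3.252e+09.
L_total = 10·log₁₀(3.252e+09) = 95.1 dB.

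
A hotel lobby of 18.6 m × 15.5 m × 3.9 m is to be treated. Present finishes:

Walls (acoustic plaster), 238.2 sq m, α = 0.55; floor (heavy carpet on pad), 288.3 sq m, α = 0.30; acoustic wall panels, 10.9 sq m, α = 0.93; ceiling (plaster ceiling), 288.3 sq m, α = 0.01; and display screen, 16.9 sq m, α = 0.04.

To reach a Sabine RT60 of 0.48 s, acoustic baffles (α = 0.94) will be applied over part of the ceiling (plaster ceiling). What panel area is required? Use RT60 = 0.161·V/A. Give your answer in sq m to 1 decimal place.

156.9

Summing Sᵢαᵢ: 131.010 + 86.490 + 10.137 + 2.883 + 0.676 → A₁ = 231.196 sabins.
Required A₂ = 0.161·1124.37/0.48 = 377.132 sabins.
ΔA needed = 377.132 − 231.196 = 145.936 sabins.
Each sq m of panel replacing the ceiling (plaster ceiling) adds (0.94 − 0.01) = 0.93 sabins.
Panel area = 145.936 / 0.93 = 156.9 sq m.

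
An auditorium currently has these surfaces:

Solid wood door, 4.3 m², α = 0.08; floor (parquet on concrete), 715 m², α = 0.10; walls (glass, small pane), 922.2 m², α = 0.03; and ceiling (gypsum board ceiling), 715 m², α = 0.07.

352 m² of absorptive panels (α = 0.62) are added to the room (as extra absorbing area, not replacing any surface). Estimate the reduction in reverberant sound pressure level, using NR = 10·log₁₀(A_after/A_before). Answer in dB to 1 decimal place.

Total absorption A_before = 4.3*0.08 + 715*0.10 + 922.2*0.03 + 715*0.07
  = 0.344 + 71.500 + 27.666 + 50.050 = 149.560 m² sabins.
Added absorption = 352 × 0.62 = 218.240 sabins.
New total A_after = 367.800 sabins.
Reduction = 10 log₁₀(A_after/A_before) = 10 log₁₀(2.4592) = 3.9 dB.

3.9 dB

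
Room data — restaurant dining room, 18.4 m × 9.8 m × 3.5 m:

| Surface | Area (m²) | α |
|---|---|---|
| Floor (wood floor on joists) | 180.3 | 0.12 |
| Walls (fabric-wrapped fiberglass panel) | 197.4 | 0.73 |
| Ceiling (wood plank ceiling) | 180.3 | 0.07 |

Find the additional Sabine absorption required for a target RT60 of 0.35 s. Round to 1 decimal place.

A₁ = Σ Sᵢαᵢ = 180.3*0.12 + 197.4*0.73 + 180.3*0.07 = 178.359 sabins.
Target A₂ = 0.161·631.12/0.35 = 290.315 sabins (V = 631.12 m³).
ΔA = A₂ − A₁ = 290.315 − 178.359 = 112.0 sabins.

112.0 sabins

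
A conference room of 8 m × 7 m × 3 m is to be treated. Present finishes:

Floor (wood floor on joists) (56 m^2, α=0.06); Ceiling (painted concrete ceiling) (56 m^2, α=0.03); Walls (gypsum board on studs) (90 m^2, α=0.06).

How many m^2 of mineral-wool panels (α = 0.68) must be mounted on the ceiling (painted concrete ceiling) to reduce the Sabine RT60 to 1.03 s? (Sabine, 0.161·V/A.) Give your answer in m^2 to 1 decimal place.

Total absorption A₁ = 56*0.06 + 56*0.03 + 90*0.06
  = 3.360 + 1.680 + 5.400 = 10.440 m^2 sabins.
V = 168 m³. Target absorption A₂ = 0.161 × 168 / 1.03 = 26.260 sabins.
Absorption to add: 26.260 − 10.440 = 15.820 sabins.
Net gain per m^2: Δα = 0.68 − 0.03 = 0.65.
Panel area = 15.820 / 0.65 = 24.3 m^2.

24.3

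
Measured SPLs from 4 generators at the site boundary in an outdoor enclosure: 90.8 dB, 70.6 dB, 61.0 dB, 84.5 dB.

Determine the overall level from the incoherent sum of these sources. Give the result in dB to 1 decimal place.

91.8 dB

Σ 10^(Lᵢ/10) = 1.497e+09.
Back to dB: 10·log₁₀ Σ = 91.8 dB.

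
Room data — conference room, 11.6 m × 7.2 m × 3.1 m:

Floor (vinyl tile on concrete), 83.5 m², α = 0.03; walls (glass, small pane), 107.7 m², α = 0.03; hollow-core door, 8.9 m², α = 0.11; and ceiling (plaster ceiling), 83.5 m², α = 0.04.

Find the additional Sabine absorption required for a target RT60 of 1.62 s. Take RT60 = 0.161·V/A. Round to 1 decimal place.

A₁ = Σ Sᵢαᵢ = 83.5×0.03 + 107.7×0.03 + 8.9×0.11 + 83.5×0.04 = 10.055 sabins.
Target A₂ = 0.161·258.912/1.62 = 25.731 sabins (V = 258.912 m³).
Additional absorption ΔA = 25.731 − 10.055 = 15.7 sabins.

15.7 sabins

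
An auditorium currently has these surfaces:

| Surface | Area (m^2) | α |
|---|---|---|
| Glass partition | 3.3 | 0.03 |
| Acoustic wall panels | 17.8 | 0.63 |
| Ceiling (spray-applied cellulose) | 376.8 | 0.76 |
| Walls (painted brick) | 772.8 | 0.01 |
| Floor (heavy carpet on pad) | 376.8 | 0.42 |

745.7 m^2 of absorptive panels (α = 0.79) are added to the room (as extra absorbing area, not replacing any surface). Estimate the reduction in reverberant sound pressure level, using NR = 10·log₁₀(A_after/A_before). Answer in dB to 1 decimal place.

3.6 dB

A_before = Σ Sᵢαᵢ = 3.3·0.03 + 17.8·0.63 + 376.8·0.76 + 772.8·0.01 + 376.8·0.42 = 463.665 sabins.
Added absorption = 745.7 × 0.79 = 589.103 sabins.
New total A_after = 1052.768 sabins.
NR = 10·log₁₀(1052.768/463.665) = 3.6 dB.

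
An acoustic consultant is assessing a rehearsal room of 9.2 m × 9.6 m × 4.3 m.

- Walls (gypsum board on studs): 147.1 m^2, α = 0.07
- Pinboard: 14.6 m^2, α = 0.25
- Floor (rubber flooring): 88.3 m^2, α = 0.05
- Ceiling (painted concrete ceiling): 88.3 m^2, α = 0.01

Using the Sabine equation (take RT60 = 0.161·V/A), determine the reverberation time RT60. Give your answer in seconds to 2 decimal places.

Total absorption A = 147.1×0.07 + 14.6×0.25 + 88.3×0.05 + 88.3×0.01
  = 10.297 + 3.650 + 4.415 + 0.883 = 19.245 m^2 sabins.
Room volume: 379.776 m³.
Sabine: RT60 = 0.161 × 379.776 / 19.245 = 3.18 s.

3.18 sec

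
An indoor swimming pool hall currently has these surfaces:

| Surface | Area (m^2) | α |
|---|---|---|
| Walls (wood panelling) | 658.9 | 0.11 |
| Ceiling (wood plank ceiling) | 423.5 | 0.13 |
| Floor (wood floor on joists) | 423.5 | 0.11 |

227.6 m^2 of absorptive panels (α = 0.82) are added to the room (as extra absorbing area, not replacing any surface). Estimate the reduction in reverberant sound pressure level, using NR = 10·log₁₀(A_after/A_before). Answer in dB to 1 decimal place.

3.2 dB

Summing Sᵢαᵢ: 72.479 + 55.055 + 46.585 → A_before = 174.119 sabins.
Treatment contributes 227.6·0.82 = 186.632 sabins.
New total A_after = 360.751 sabins.
Reduction = 10 log₁₀(A_after/A_before) = 10 log₁₀(2.0719) = 3.2 dB.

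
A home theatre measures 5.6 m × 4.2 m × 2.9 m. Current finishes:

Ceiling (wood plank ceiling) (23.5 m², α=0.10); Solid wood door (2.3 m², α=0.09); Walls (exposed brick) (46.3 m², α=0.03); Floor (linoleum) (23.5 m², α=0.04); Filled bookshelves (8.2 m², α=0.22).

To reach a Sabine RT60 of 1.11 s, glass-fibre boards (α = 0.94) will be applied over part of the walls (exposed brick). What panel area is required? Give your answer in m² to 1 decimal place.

3.5

Equivalent absorption area: A₁ = 23.5×0.10 + 2.3×0.09 + 46.3×0.03 + 23.5×0.04 + 8.2×0.22 = 6.690 m².
V = 68.208 m³. Target absorption A₂ = 0.161 × 68.208 / 1.11 = 9.893 sabins.
Absorption to add: 9.893 − 6.690 = 3.203 sabins.
Net gain per m²: Δα = 0.94 − 0.03 = 0.91.
Area = ΔA/Δα = 3.203/0.91 = 3.5 m².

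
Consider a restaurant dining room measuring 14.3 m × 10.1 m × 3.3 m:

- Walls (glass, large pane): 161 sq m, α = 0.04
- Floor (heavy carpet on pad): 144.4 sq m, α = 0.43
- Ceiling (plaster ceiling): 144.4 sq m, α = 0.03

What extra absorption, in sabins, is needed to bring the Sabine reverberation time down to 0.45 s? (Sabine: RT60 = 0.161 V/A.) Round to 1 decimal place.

97.7 sabins

A₁ = Σ Sᵢαᵢ = 161·0.04 + 144.4·0.43 + 144.4·0.03 = 72.864 sabins.
V = 476.619 m³. Required absorption A₂ = 0.161 × 476.619 / 0.45 = 170.524 sabins.
ΔA = A₂ − A₁ = 170.524 − 72.864 = 97.7 sabins.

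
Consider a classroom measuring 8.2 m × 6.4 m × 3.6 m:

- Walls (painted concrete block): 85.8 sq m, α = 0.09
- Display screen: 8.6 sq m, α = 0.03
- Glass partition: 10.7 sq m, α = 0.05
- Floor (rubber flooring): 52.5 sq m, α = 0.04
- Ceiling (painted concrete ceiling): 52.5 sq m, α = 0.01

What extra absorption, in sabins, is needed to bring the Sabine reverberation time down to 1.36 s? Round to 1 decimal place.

Total absorption A₁ = 85.8*0.09 + 8.6*0.03 + 10.7*0.05 + 52.5*0.04 + 52.5*0.01
  = 7.722 + 0.258 + 0.535 + 2.100 + 0.525 = 11.140 sq m sabins.
V = 188.928 m³. Required absorption A₂ = 0.161 × 188.928 / 1.36 = 22.366 sabins.
ΔA = A₂ − A₁ = 22.366 − 11.140 = 11.2 sabins.

11.2 sabins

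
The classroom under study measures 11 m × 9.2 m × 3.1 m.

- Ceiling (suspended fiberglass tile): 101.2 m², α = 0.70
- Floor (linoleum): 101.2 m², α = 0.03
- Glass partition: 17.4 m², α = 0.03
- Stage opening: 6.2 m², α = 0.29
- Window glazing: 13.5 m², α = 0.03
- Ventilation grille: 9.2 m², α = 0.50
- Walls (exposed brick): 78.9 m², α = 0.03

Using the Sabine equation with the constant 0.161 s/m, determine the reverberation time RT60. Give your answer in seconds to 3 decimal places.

A = Σ Sᵢαᵢ = 101.2·0.70 + 101.2·0.03 + 17.4·0.03 + 6.2·0.29 + 13.5·0.03 + 9.2·0.50 + 78.9·0.03 = 83.568 sabins.
Room volume: 313.72 m³.
Sabine: RT60 = 0.161 × 313.72 / 83.568 = 0.604 s.

0.604 s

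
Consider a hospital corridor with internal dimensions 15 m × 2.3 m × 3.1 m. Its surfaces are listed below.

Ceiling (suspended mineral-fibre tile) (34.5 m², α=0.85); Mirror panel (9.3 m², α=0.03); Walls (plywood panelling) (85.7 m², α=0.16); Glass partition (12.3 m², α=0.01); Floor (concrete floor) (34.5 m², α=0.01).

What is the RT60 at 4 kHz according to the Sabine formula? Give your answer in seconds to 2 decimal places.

Equivalent absorption area: A = 34.5×0.85 + 9.3×0.03 + 85.7×0.16 + 12.3×0.01 + 34.5×0.01 = 43.784 m².
Room volume: 106.95 m³.
RT60 = 0.161 · V / A = 0.161 × 106.95 / 43.784 = 0.39 s.

0.39 seconds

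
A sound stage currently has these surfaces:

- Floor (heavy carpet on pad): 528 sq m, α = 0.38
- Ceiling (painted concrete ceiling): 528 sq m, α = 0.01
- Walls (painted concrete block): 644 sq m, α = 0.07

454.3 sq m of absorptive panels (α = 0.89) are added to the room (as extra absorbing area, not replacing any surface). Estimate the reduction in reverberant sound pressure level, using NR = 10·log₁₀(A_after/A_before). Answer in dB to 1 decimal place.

4.2 dB

Summing Sᵢαᵢ: 200.640 + 5.280 + 45.080 → A_before = 251.000 sabins.
Added absorption = 454.3 × 0.89 = 404.327 sabins.
A_after = 251.000 + 404.327 = 655.327 sabins.
Reduction = 10 log₁₀(A_after/A_before) = 10 log₁₀(2.6109) = 4.2 dB.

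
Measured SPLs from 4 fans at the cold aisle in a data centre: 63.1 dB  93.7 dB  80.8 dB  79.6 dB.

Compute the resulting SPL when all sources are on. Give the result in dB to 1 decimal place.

94.1 dB

Σ 10^(Lᵢ/10) = 2.558e+09.
Combined level = 10 log₁₀(2.558e+09) = 94.1 dB.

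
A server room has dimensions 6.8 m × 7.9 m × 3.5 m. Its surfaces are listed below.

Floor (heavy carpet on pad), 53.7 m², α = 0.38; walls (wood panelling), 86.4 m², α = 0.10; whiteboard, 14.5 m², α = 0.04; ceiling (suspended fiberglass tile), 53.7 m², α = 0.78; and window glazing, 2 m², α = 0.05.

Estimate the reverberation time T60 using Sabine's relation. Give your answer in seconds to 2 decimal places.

A = Σ Sᵢαᵢ = 53.7·0.38 + 86.4·0.10 + 14.5·0.04 + 53.7·0.78 + 2·0.05 = 71.612 sabins.
V = 6.8·7.9·3.5 = 188.02 m³.
T = 0.161 V/A = 0.161·188.02/71.612 = 0.42 s.

0.42 seconds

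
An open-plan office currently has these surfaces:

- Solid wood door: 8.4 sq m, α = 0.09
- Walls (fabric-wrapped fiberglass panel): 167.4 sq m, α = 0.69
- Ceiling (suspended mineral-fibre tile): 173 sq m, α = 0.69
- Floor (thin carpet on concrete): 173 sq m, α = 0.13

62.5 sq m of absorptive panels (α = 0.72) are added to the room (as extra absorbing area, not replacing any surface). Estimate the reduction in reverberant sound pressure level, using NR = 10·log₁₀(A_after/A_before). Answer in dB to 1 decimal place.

A_before = Σ Sᵢαᵢ = 8.4*0.09 + 167.4*0.69 + 173*0.69 + 173*0.13 = 258.122 sabins.
Added absorption = 62.5 × 0.72 = 45.000 sabins.
New total A_after = 303.122 sabins.
NR = 10·log₁₀(303.122/258.122) = 0.7 dB.

0.7 dB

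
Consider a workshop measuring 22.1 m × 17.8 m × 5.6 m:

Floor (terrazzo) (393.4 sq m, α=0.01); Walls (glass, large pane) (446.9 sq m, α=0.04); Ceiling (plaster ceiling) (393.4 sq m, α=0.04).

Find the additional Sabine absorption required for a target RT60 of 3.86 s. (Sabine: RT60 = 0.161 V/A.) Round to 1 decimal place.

54.3 sabins

A₁ = Σ Sᵢαᵢ = 393.4×0.01 + 446.9×0.04 + 393.4×0.04 = 37.546 sabins.
For T = 3.86 s, need A₂ = 0.161·V/T = 0.161·2202.928/3.86 = 91.884 sabins.
ΔA = A₂ − A₁ = 91.884 − 37.546 = 54.3 sabins.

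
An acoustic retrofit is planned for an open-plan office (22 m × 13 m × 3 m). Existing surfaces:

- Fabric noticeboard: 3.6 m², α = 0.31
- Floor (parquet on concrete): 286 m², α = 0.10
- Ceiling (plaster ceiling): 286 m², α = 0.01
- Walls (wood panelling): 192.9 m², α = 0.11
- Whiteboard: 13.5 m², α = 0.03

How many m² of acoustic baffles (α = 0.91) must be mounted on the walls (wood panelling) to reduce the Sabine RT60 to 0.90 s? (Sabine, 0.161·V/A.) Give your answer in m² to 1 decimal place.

Total absorption A₁ = 3.6·0.31 + 286·0.10 + 286·0.01 + 192.9·0.11 + 13.5·0.03
  = 1.116 + 28.600 + 2.860 + 21.219 + 0.405 = 54.200 m² sabins.
Required A₂ = 0.161·858/0.90 = 153.487 sabins.
ΔA needed = 153.487 − 54.200 = 99.287 sabins.
Net gain per m²: Δα = 0.91 − 0.11 = 0.80.
Panel area = 99.287 / 0.80 = 124.1 m².

124.1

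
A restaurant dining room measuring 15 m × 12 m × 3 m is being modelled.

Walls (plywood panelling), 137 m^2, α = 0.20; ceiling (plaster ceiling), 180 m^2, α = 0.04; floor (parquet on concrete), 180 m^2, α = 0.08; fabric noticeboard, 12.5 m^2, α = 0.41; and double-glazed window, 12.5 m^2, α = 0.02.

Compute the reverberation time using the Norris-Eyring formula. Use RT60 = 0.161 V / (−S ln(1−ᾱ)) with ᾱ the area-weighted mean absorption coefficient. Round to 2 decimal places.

1.51 sec

S = Σ Sᵢ = 522.0 m^2.
Absorption A = 137×0.20 + 180×0.04 + 180×0.08 + 12.5×0.41 + 12.5×0.02 = 54.375 sabins.
Mean coefficient ᾱ = A/S = 0.1042.
−S·ln(1−ᾱ) = −522.0 × ln(1 − 0.1042) = 57.440.
V = 15 × 12 × 3 = 540 m³.
T = 0.161·V/[−S·ln(1−ᾱ)] = 0.161·540/57.440 = 1.51 s.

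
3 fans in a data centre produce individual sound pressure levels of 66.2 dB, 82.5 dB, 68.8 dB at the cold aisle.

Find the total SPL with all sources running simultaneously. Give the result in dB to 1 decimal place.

Converting to relative power and adding: 10^(66.2/10) + 10^(82.5/10) + 10^(68.8/10) = 1.896e+08.
Combined level = 10 log₁₀(1.896e+08) = 82.8 dB.

82.8 dB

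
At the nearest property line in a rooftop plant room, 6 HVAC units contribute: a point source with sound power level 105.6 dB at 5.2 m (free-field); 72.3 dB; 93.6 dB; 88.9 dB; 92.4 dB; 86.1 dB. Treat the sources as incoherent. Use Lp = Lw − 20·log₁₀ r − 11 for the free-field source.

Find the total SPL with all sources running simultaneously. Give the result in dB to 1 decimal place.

97.3 dB

Source at 5.2 m: Lp = 105.6 − 20·log₁₀(5.2) − 11 = 80.3 dB.
Sum in the linear (power) domain: Σ 10^(Lᵢ/10) = 10^(80.3/10) + 10^(72.3/10) + 10^(93.6/10) + 10^(88.9/10) + 10^(92.4/10) + 10^(86.1/10) = 5.336e+09.
Back to dB: 10·log₁₀ Σ = 97.3 dB.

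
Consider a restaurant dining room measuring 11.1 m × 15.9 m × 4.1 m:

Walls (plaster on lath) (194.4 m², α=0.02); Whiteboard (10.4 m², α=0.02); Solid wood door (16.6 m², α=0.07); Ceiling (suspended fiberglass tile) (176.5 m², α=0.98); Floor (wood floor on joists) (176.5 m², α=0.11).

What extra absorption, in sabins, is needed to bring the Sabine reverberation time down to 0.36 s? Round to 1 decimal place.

Total absorption A₁ = 194.4×0.02 + 10.4×0.02 + 16.6×0.07 + 176.5×0.98 + 176.5×0.11
  = 3.888 + 0.208 + 1.162 + 172.970 + 19.415 = 197.643 m² sabins.
For T = 0.36 s, need A₂ = 0.161·V/T = 0.161·723.609/0.36 = 323.614 sabins.
Shortfall: 323.614 − 197.643 = 126.0 sabins.

126.0 sabins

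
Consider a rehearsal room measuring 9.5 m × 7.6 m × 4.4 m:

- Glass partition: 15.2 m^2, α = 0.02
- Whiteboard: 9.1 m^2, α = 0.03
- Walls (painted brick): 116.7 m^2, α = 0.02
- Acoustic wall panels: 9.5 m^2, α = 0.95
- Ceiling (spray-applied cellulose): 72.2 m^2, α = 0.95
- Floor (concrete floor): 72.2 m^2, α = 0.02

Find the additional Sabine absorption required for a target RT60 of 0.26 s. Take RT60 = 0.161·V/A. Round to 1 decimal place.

114.7 sabins

A₁ = Σ Sᵢαᵢ = 15.2*0.02 + 9.1*0.03 + 116.7*0.02 + 9.5*0.95 + 72.2*0.95 + 72.2*0.02 = 81.970 sabins.
Target A₂ = 0.161·317.68/0.26 = 196.717 sabins (V = 317.68 m³).
ΔA = A₂ − A₁ = 196.717 − 81.970 = 114.7 sabins.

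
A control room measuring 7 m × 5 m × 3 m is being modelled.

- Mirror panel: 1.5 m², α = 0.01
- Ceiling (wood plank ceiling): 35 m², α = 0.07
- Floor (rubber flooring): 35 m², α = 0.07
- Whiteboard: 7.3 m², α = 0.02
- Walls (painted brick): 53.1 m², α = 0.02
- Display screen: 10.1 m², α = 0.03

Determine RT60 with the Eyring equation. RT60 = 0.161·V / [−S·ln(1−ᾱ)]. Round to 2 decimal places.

Total surface area S = 1.5 + 35 + 35 + 7.3 + 53.1 + 10.1 = 142.0 m².
Σ(Sᵢαᵢ) = 1.5×0.01 + 35×0.07 + 35×0.07 + 7.3×0.02 + 53.1×0.02 + 10.1×0.03 = 6.426.
Mean coefficient ᾱ = A/S = 0.0453.
−S·ln(1−ᾱ) = −142.0 × ln(1 − 0.0453) = 6.583.
V = 7 × 5 × 3 = 105 m³.
RT60 = 0.161 × 105 / 6.583 = 2.57 s.

2.57 s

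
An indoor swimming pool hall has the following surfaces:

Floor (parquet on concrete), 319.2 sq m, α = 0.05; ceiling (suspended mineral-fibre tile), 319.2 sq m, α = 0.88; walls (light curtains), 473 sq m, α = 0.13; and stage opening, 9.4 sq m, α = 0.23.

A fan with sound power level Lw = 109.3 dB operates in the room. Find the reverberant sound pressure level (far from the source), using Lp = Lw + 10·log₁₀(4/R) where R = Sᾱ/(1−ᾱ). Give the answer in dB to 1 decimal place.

Σ(Sᵢαᵢ) = 319.2×0.05 + 319.2×0.88 + 473×0.13 + 9.4×0.23 = 360.508; total area S = 1120.8 sq m.
ᾱ = 0.3217, so room constant R = A/(1−ᾱ) = 531.488 sq m.
Lp = 109.3 + 10·log₁₀(4/531.488) = 109.3 + (-21.23) = 88.1 dB.

88.1 dB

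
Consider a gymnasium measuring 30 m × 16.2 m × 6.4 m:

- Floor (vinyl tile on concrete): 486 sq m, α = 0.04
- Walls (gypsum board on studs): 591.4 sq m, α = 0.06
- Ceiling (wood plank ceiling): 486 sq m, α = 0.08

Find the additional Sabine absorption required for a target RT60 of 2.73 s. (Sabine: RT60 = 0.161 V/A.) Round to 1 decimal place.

89.6 sabins

Summing Sᵢαᵢ: 19.440 + 35.484 + 38.880 → A₁ = 93.804 sabins.
For T = 2.73 s, need A₂ = 0.161·V/T = 0.161·3110.4/2.73 = 183.434 sabins.
Shortfall: 183.434 − 93.804 = 89.6 sabins.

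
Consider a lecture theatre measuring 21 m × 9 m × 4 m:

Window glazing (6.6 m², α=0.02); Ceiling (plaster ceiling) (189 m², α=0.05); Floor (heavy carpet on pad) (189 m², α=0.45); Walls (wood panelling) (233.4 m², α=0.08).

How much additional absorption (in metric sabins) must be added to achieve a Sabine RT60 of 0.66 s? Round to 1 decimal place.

A₁ = Σ Sᵢαᵢ = 6.6*0.02 + 189*0.05 + 189*0.45 + 233.4*0.08 = 113.304 sabins.
For T = 0.66 s, need A₂ = 0.161·V/T = 0.161·756/0.66 = 184.418 sabins.
Shortfall: 184.418 − 113.304 = 71.1 sabins.

71.1 sabins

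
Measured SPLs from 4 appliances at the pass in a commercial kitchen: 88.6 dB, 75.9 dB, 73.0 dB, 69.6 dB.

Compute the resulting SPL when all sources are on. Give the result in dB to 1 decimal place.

Σ 10^(Lᵢ/10) = 7.924e+08.
Combined level = 10 log₁₀(7.924e+08) = 89.0 dB.

89.0 dB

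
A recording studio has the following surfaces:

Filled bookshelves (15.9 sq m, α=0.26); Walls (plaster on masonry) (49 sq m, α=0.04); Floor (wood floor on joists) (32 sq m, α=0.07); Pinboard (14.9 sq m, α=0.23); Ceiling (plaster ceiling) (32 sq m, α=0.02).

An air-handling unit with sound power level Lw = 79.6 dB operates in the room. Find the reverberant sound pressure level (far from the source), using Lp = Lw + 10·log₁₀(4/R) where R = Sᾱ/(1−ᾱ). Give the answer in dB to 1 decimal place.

74.3 dB

Σ(Sᵢαᵢ) = 15.9·0.26 + 49·0.04 + 32·0.07 + 14.9·0.23 + 32·0.02 = 12.401; total area S = 143.8 sq m.
ᾱ = 12.401/143.8 = 0.0862; R = Sᾱ/(1−ᾱ) = 12.401/(1−0.0862) = 13.571 sq m.
Lp = 79.6 + 10·log₁₀(4/13.571) = 79.6 + (-5.31) = 74.3 dB.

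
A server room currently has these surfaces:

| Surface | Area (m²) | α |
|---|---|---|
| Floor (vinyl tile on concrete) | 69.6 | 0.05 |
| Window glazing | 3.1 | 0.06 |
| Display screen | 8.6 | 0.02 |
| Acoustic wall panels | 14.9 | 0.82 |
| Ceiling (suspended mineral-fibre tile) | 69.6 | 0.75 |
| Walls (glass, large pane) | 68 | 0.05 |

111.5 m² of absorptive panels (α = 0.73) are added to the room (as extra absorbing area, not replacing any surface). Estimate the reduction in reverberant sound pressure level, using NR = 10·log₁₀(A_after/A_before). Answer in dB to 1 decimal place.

A_before = Σ Sᵢαᵢ = 69.6×0.05 + 3.1×0.06 + 8.6×0.02 + 14.9×0.82 + 69.6×0.75 + 68×0.05 = 71.656 sabins.
Added absorption = 111.5 × 0.73 = 81.395 sabins.
New total A_after = 153.051 sabins.
Reduction = 10 log₁₀(A_after/A_before) = 10 log₁₀(2.1359) = 3.3 dB.

3.3 dB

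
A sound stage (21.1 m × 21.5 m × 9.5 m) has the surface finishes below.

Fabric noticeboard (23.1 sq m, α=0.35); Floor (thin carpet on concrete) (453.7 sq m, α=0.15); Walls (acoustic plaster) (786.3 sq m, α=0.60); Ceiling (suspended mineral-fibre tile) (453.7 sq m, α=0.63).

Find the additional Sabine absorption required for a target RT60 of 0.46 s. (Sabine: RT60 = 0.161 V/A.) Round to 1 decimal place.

674.6 sabins

Equivalent absorption area: A₁ = 23.1*0.35 + 453.7*0.15 + 786.3*0.60 + 453.7*0.63 = 833.751 sq m.
V = 4309.675 m³. Required absorption A₂ = 0.161 × 4309.675 / 0.46 = 1508.386 sabins.
Shortfall: 1508.386 − 833.751 = 674.6 sabins.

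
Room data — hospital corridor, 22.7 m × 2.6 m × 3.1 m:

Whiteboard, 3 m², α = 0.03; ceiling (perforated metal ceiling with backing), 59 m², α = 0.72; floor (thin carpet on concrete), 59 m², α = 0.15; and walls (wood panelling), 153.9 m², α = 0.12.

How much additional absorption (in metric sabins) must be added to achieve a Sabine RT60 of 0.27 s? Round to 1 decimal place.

39.2 sabins

Equivalent absorption area: A₁ = 3×0.03 + 59×0.72 + 59×0.15 + 153.9×0.12 = 69.888 m².
V = 182.962 m³. Required absorption A₂ = 0.161 × 182.962 / 0.27 = 109.100 sabins.
Additional absorption ΔA = 109.100 − 69.888 = 39.2 sabins.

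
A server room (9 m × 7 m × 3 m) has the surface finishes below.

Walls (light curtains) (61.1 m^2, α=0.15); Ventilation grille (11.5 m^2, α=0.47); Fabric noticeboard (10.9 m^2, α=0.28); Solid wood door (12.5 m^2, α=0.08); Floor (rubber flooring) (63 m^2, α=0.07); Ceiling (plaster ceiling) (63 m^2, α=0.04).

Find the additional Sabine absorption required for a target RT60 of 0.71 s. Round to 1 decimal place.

17.3 sabins

Total absorption A₁ = 61.1×0.15 + 11.5×0.47 + 10.9×0.28 + 12.5×0.08 + 63×0.07 + 63×0.04
  = 9.165 + 5.405 + 3.052 + 1.000 + 4.410 + 2.520 = 25.552 m^2 sabins.
For T = 0.71 s, need A₂ = 0.161·V/T = 0.161·189/0.71 = 42.858 sabins.
ΔA = A₂ − A₁ = 42.858 − 25.552 = 17.3 sabins.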